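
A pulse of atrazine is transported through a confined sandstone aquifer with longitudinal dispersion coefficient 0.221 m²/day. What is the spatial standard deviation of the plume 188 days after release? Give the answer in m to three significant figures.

9.12 m

Dispersive spreading gives a Gaussian with σ² = 2Dt; advection only shifts the center.
σ = √(2 × 0.221 × 188) = 9.12 m.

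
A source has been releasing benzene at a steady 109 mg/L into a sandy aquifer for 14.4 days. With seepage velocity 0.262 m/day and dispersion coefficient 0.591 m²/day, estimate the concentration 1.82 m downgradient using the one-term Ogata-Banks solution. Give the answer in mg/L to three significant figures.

74.3 mg/L

For a continuous step input, C/C₀ ≈ ½·erfc((x−vt)/(2√(Dt))).
vt = 0.262 × 14.4 = 3.7728 m and 2√(Dt) = 2√(0.591 × 14.4) = 5.835 m.
Argument (x−vt)/(2√(Dt)) = (1.82 − 3.7728)/5.835 = -0.3347; ½·erfc(-0.3347) = 0.6820.
C = 109 × 0.6820 = 74.3 mg/L.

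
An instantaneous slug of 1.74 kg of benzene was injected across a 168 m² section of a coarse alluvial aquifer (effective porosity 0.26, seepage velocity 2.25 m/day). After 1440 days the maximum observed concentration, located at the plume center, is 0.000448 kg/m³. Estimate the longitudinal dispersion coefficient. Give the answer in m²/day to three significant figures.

At the plume center C_max = M/(n_e·A·√(4πDt)), so D = M²/(4πt·(n_e·A·C_max)²).
n_e·A·C_max = 0.26 × 168 × 0.000448 = 0.01957 kg/m.
D = 1.74²/(4π × 1440 × 0.01957²) = 0.437 m²/day.

0.437 m²/day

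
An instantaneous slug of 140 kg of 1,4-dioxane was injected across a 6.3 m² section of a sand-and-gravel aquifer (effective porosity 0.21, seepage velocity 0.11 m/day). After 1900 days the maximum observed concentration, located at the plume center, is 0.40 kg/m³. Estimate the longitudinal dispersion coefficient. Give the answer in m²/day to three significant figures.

At the plume center C_max = M/(n_e·A·√(4πDt)), so D = M²/(4πt·(n_e·A·C_max)²).
n_e·A·C_max = 0.21 × 6.3 × 0.40 = 0.5292 kg/m.
D = 140²/(4π × 1900 × 0.5292²) = 2.93 m²/day.

2.93 m²/day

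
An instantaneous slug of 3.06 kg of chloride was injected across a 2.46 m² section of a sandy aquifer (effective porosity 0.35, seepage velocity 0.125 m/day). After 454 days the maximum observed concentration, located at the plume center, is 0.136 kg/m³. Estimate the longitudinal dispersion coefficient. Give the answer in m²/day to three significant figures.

0.120 m²/day

At the plume center C_max = M/(n_e·A·√(4πDt)), so D = M²/(4πt·(n_e·A·C_max)²).
n_e·A·C_max = 0.35 × 2.46 × 0.136 = 0.1171 kg/m.
D = 3.06²/(4π × 454 × 0.1171²) = 0.120 m²/day.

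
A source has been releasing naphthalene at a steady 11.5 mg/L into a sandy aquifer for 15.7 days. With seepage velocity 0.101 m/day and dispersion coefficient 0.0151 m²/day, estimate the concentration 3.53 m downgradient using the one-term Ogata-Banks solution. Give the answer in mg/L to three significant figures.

For a continuous step input, C/C₀ ≈ ½·erfc((x−vt)/(2√(Dt))).
vt = 0.101 × 15.7 = 1.5857 m and 2√(Dt) = 2√(0.0151 × 15.7) = 0.9738 m.
Argument (x−vt)/(2√(Dt)) = (3.53 − 1.5857)/0.9738 = 1.997; ½·erfc(1.997) = 0.002370.
C = 11.5 × 0.002370 = 0.0273 mg/L.

0.0273 mg/L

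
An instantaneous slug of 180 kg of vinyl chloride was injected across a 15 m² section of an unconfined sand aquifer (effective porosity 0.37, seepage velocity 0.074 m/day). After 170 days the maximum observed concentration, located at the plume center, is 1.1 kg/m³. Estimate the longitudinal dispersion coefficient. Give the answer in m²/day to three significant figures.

0.407 m²/day

At the plume center C_max = M/(n_e·A·√(4πDt)), so D = M²/(4πt·(n_e·A·C_max)²).
n_e·A·C_max = 0.37 × 15 × 1.1 = 6.105 kg/m.
D = 180²/(4π × 170 × 6.105²) = 0.407 m²/day.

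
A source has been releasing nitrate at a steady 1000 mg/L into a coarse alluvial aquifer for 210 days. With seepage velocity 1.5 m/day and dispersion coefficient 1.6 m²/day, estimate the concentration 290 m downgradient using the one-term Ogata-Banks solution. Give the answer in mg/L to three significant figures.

For a continuous step input, C/C₀ ≈ ½·erfc((x−vt)/(2√(Dt))).
vt = 1.5 × 210 = 315 m and 2√(Dt) = 2√(1.6 × 210) = 36.66 m.
Argument (x−vt)/(2√(Dt)) = (290 − 315)/36.66 = -0.6819; ½·erfc(-0.6819) = 0.8326.
C = 1000 × 0.8326 = 833 mg/L.

833 mg/L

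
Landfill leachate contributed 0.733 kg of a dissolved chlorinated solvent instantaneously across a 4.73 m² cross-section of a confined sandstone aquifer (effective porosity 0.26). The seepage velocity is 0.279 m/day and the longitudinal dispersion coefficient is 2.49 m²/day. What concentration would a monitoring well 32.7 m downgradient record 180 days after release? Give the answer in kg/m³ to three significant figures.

For an instantaneous plane source, C(x,t) = M/(n_e·A·√(4πDt)) · exp(−(x−vt)²/(4Dt)), with n_e·A the pore (flow) area.
Plume center vt = 0.279 × 180 = 50.22 m, so the well at 32.7 m is 17.52 m upgradient of the peak.
√(4πDt) = 75.05 m, giving peak height M/(n_e·A·√(4πDt)) = 0.733/(0.26 × 4.73 × 75.05) = 0.007942 kg/m³.
(x−vt)²/(4Dt) = (-17.52)²/(4 × 2.49 × 180) = 0.1712; exp(−0.1712) = 0.8427.
C = 0.007942 × 0.8427 = 0.00669 kg/m³.

0.00669 kg/m³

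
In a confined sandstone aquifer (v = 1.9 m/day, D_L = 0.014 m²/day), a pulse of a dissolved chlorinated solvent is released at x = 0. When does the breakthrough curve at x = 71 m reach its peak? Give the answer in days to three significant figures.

For the 1D instantaneous-source solution, setting ∂C/∂t = 0 at fixed x gives v²t² + 2Dt − x² = 0, so t = (√(D² + v²x²) − D)/v².
√(D² + v²x²) = √(0.014² + 1.9² × 71²) = 134.9; v² = 3.61.
t = (134.9 − 0.014)/3.61 = 37.4 days (vs. the pure-advection estimate x/v = 37.4 d).

37.4 days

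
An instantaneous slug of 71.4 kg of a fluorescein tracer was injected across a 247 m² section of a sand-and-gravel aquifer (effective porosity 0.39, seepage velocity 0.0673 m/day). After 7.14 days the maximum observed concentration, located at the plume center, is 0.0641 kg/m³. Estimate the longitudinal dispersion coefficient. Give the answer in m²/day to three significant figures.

1.49 m²/day

At the plume center C_max = M/(n_e·A·√(4πDt)), so D = M²/(4πt·(n_e·A·C_max)²).
n_e·A·C_max = 0.39 × 247 × 0.0641 = 6.175 kg/m.
D = 71.4²/(4π × 7.14 × 6.175²) = 1.49 m²/day.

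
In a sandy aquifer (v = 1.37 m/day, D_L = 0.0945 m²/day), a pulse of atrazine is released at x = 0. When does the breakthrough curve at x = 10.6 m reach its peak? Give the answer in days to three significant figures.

7.69 days

For the 1D instantaneous-source solution, setting ∂C/∂t = 0 at fixed x gives v²t² + 2Dt − x² = 0, so t = (√(D² + v²x²) − D)/v².
√(D² + v²x²) = √(0.0945² + 1.37² × 10.6²) = 14.52; v² = 1.8769.
t = (14.52 − 0.0945)/1.8769 = 7.69 days (vs. the pure-advection estimate x/v = 7.74 d).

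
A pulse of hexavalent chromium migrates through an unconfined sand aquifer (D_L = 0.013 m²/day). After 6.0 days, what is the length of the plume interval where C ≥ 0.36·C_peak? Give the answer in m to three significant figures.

1.13 m

The plume is Gaussian with σ = √(2Dt) = √(2 × 0.013 × 6.0) = 0.3950 m.
C/C_peak = exp(−Δx²/(2σ²)) = 0.36 ⇒ Δx = σ·√(−2 ln 0.36) = 0.3950 × 1.429 = 0.5645 m.
Width = 2Δx = 1.13 m.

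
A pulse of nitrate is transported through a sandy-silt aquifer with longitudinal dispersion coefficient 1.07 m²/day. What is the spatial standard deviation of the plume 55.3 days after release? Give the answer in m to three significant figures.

Dispersive spreading gives a Gaussian with σ² = 2Dt; advection only shifts the center.
σ = √(2 × 1.07 × 55.3) = 10.9 m.

10.9 m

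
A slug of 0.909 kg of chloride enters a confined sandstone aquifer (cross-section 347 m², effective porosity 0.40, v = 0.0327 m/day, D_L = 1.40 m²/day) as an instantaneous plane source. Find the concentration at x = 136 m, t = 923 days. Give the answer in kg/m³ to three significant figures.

For an instantaneous plane source, C(x,t) = M/(n_e·A·√(4πDt)) · exp(−(x−vt)²/(4Dt)), with n_e·A the pore (flow) area.
Plume center vt = 0.0327 × 923 = 30.1821 m, so the well at 136 m is 105.8179 m downgradient of the peak.
√(4πDt) = 127.4 m, giving peak height M/(n_e·A·√(4πDt)) = 0.909/(0.40 × 347 × 127.4) = 5.140e-05 kg/m³.
(x−vt)²/(4Dt) = (105.8179)²/(4 × 1.40 × 923) = 2.166; exp(−2.166) = 0.1146.
C = 5.140e-05 × 0.1146 = 5.89e-06 kg/m³.

5.89e-06 kg/m³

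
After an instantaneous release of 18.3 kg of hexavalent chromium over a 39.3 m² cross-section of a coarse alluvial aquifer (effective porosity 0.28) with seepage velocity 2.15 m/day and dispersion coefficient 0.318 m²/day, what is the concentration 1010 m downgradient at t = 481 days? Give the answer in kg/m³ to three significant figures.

0.0146 kg/m³

For an instantaneous plane source, C(x,t) = M/(n_e·A·√(4πDt)) · exp(−(x−vt)²/(4Dt)), with n_e·A the pore (flow) area.
Plume center vt = 2.15 × 481 = 1034.15 m, so the well at 1010 m is 24.15 m upgradient of the peak.
√(4πDt) = 43.84 m, giving peak height M/(n_e·A·√(4πDt)) = 18.3/(0.28 × 39.3 × 43.84) = 0.03793 kg/m³.
(x−vt)²/(4Dt) = (-24.15)²/(4 × 0.318 × 481) = 0.9532; exp(−0.9532) = 0.3855.
C = 0.03793 × 0.3855 = 0.0146 kg/m³.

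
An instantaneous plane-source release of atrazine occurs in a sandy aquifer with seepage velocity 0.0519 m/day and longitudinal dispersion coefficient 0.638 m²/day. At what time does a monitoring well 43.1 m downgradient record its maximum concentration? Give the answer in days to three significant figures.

627 days

For the 1D instantaneous-source solution, setting ∂C/∂t = 0 at fixed x gives v²t² + 2Dt − x² = 0, so t = (√(D² + v²x²) − D)/v².
√(D² + v²x²) = √(0.638² + 0.0519² × 43.1²) = 2.326; v² = 0.00269361.
t = (2.326 − 0.638)/0.00269361 = 627 days (vs. the pure-advection estimate x/v = 830 d).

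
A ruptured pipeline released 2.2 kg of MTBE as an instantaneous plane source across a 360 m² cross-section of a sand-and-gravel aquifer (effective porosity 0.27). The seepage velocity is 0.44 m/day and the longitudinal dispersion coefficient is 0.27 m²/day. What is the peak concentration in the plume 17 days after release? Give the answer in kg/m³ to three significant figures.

The peak of an instantaneous 1D plume sits at x = vt; there the Gaussian factor is 1 and C_max = M/(n_e·A·√(4πDt)), where n_e·A is the pore area the mass is dissolved in.
√(4πDt) = √(4π × 0.27 × 17) = 7.595 m, so C_max = 2.2/(0.27 × 360 × 7.595) = 0.00298 kg/m³.

0.00298 kg/m³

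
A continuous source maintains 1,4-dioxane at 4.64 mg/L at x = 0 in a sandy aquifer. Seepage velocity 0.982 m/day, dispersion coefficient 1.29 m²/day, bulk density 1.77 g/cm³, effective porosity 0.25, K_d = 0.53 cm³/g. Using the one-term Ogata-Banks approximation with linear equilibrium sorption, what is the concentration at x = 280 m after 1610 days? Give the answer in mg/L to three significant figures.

4.47 mg/L

Retardation factor R = 1 + ρ_b·K_d/n = 1 + 1.77 × 0.53/0.25 = 4.752.
Sorption retards both mechanisms: v_R = v/R = 0.2066 m/day, D_R = D/R = 0.2715 m²/day.
v_R·t = 0.2066 × 1610 = 332.626 m; 2√(D_R t) = 41.81 m; argument = (280 − 332.626)/41.81 = -1.259.
C = C₀ × ½·erfc(-1.259) = 4.64 × 0.9625 = 4.47 mg/L.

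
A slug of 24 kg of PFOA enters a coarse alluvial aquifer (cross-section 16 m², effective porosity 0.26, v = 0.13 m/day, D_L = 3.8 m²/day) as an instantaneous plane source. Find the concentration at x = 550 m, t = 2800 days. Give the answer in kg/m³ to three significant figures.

0.00700 kg/m³

For an instantaneous plane source, C(x,t) = M/(n_e·A·√(4πDt)) · exp(−(x−vt)²/(4Dt)), with n_e·A the pore (flow) area.
Plume center vt = 0.13 × 2800 = 364 m, so the well at 550 m is 186 m downgradient of the peak.
√(4πDt) = 365.7 m, giving peak height M/(n_e·A·√(4πDt)) = 24/(0.26 × 16 × 365.7) = 0.01578 kg/m³.
(x−vt)²/(4Dt) = (186)²/(4 × 3.8 × 2800) = 0.8129; exp(−0.8129) = 0.4436.
C = 0.01578 × 0.4436 = 0.00700 kg/m³.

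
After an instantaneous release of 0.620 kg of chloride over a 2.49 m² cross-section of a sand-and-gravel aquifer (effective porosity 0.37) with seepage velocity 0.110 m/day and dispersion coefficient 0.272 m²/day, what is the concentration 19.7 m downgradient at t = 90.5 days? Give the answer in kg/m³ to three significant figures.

0.0146 kg/m³

For an instantaneous plane source, C(x,t) = M/(n_e·A·√(4πDt)) · exp(−(x−vt)²/(4Dt)), with n_e·A the pore (flow) area.
Plume center vt = 0.110 × 90.5 = 9.955 m, so the well at 19.7 m is 9.745 m downgradient of the peak.
√(4πDt) = 17.59 m, giving peak height M/(n_e·A·√(4πDt)) = 0.620/(0.37 × 2.49 × 17.59) = 0.03826 kg/m³.
(x−vt)²/(4Dt) = (9.745)²/(4 × 0.272 × 90.5) = 0.9645; exp(−0.9645) = 0.3812.
C = 0.03826 × 0.3812 = 0.0146 kg/m³.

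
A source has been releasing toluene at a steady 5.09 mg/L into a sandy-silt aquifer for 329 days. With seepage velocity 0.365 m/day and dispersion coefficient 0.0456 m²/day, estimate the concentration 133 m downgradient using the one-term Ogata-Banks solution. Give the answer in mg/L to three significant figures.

For a continuous step input, C/C₀ ≈ ½·erfc((x−vt)/(2√(Dt))).
vt = 0.365 × 329 = 120.085 m and 2√(Dt) = 2√(0.0456 × 329) = 7.747 m.
Argument (x−vt)/(2√(Dt)) = (133 − 120.085)/7.747 = 1.667; ½·erfc(1.667) = 0.009199.
C = 5.09 × 0.009199 = 0.0468 mg/L.

0.0468 mg/L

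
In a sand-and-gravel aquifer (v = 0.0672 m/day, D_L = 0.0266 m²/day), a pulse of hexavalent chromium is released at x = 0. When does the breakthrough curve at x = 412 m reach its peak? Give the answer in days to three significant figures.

6130 days

For the 1D instantaneous-source solution, setting ∂C/∂t = 0 at fixed x gives v²t² + 2Dt − x² = 0, so t = (√(D² + v²x²) − D)/v².
√(D² + v²x²) = √(0.0266² + 0.0672² × 412²) = 27.69; v² = 0.00451584.
t = (27.69 − 0.0266)/0.00451584 = 6130 days (vs. the pure-advection estimate x/v = 6130 d).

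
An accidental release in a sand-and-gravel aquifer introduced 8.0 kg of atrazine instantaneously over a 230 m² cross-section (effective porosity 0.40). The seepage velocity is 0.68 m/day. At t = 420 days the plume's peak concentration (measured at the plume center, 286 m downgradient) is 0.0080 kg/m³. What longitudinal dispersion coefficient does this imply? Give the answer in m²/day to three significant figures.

At the plume center C_max = M/(n_e·A·√(4πDt)), so D = M²/(4πt·(n_e·A·C_max)²).
n_e·A·C_max = 0.40 × 230 × 0.0080 = 0.7360 kg/m.
D = 8.0²/(4π × 420 × 0.7360²) = 0.0224 m²/day.

0.0224 m²/day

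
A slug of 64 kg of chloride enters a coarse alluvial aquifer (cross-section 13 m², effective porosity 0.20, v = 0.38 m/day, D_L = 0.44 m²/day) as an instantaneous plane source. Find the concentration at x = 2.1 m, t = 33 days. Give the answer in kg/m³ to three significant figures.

For an instantaneous plane source, C(x,t) = M/(n_e·A·√(4πDt)) · exp(−(x−vt)²/(4Dt)), with n_e·A the pore (flow) area.
Plume center vt = 0.38 × 33 = 12.54 m, so the well at 2.1 m is 10.44 m upgradient of the peak.
√(4πDt) = 13.51 m, giving peak height M/(n_e·A·√(4πDt)) = 64/(0.20 × 13 × 13.51) = 1.822 kg/m³.
(x−vt)²/(4Dt) = (-10.44)²/(4 × 0.44 × 33) = 1.877; exp(−1.877) = 0.1530.
C = 1.822 × 0.1530 = 0.279 kg/m³.

0.279 kg/m³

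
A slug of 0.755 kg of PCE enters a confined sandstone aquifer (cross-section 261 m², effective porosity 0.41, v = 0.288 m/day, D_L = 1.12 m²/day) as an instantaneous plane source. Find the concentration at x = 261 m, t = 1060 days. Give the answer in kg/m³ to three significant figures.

3.82e-05 kg/m³

For an instantaneous plane source, C(x,t) = M/(n_e·A·√(4πDt)) · exp(−(x−vt)²/(4Dt)), with n_e·A the pore (flow) area.
Plume center vt = 0.288 × 1060 = 305.28 m, so the well at 261 m is 44.28 m upgradient of the peak.
√(4πDt) = 122.1 m, giving peak height M/(n_e·A·√(4πDt)) = 0.755/(0.41 × 261 × 122.1) = 5.778e-05 kg/m³.
(x−vt)²/(4Dt) = (-44.28)²/(4 × 1.12 × 1060) = 0.4129; exp(−0.4129) = 0.6617.
C = 5.778e-05 × 0.6617 = 3.82e-05 kg/m³.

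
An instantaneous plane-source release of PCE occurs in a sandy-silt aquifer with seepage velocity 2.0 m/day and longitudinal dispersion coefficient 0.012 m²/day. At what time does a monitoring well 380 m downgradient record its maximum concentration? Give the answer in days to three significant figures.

For the 1D instantaneous-source solution, setting ∂C/∂t = 0 at fixed x gives v²t² + 2Dt − x² = 0, so t = (√(D² + v²x²) − D)/v².
√(D² + v²x²) = √(0.012² + 2.0² × 380²) = 760.0; v² = 4.
t = (760.0 − 0.012)/4 = 190 days (vs. the pure-advection estimate x/v = 190 d).

190 days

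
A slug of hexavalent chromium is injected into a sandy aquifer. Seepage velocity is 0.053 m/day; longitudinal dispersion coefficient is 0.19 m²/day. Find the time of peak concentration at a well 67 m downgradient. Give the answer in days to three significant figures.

For the 1D instantaneous-source solution, setting ∂C/∂t = 0 at fixed x gives v²t² + 2Dt − x² = 0, so t = (√(D² + v²x²) − D)/v².
√(D² + v²x²) = √(0.19² + 0.053² × 67²) = 3.556; v² = 0.002809.
t = (3.556 − 0.19)/0.002809 = 1200 days (vs. the pure-advection estimate x/v = 1260 d).

1200 days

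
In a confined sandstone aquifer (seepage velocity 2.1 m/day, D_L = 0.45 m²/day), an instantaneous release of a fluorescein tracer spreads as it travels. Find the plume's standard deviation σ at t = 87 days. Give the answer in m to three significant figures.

Dispersive spreading gives a Gaussian with σ² = 2Dt; advection only shifts the center.
σ = √(2 × 0.45 × 87) = 8.85 m.

8.85 m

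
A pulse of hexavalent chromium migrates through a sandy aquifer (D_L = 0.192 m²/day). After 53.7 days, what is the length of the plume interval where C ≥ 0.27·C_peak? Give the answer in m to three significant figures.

The plume is Gaussian with σ = √(2Dt) = √(2 × 0.192 × 53.7) = 4.541 m.
C/C_peak = exp(−Δx²/(2σ²)) = 0.27 ⇒ Δx = σ·√(−2 ln 0.27) = 4.541 × 1.618 = 7.347 m.
Width = 2Δx = 14.7 m.

14.7 m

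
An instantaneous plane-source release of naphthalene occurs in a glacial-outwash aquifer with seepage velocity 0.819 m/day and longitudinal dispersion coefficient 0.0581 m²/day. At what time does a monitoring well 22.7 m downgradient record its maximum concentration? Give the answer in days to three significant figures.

For the 1D instantaneous-source solution, setting ∂C/∂t = 0 at fixed x gives v²t² + 2Dt − x² = 0, so t = (√(D² + v²x²) − D)/v².
√(D² + v²x²) = √(0.0581² + 0.819² × 22.7²) = 18.59; v² = 0.670761.
t = (18.59 − 0.0581)/0.670761 = 27.6 days (vs. the pure-advection estimate x/v = 27.7 d).

27.6 days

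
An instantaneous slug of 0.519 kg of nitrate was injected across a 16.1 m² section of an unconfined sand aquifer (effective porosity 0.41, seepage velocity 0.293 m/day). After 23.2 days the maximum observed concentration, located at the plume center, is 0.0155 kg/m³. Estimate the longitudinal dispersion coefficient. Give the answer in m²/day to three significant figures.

At the plume center C_max = M/(n_e·A·√(4πDt)), so D = M²/(4πt·(n_e·A·C_max)²).
n_e·A·C_max = 0.41 × 16.1 × 0.0155 = 0.1023 kg/m.
D = 0.519²/(4π × 23.2 × 0.1023²) = 0.0883 m²/day.

0.0883 m²/day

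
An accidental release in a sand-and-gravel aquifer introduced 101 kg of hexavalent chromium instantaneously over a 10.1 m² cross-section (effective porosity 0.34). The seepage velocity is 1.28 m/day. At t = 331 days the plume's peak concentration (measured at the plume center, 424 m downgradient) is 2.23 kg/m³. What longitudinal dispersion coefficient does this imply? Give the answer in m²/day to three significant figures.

0.0418 m²/day

At the plume center C_max = M/(n_e·A·√(4πDt)), so D = M²/(4πt·(n_e·A·C_max)²).
n_e·A·C_max = 0.34 × 10.1 × 2.23 = 7.658 kg/m.
D = 101²/(4π × 331 × 7.658²) = 0.0418 m²/day.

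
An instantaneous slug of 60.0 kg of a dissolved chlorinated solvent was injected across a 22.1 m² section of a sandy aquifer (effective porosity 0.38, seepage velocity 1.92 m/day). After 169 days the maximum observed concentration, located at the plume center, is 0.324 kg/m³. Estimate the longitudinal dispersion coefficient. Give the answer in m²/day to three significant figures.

At the plume center C_max = M/(n_e·A·√(4πDt)), so D = M²/(4πt·(n_e·A·C_max)²).
n_e·A·C_max = 0.38 × 22.1 × 0.324 = 2.721 kg/m.
D = 60.0²/(4π × 169 × 2.721²) = 0.229 m²/day.

0.229 m²/day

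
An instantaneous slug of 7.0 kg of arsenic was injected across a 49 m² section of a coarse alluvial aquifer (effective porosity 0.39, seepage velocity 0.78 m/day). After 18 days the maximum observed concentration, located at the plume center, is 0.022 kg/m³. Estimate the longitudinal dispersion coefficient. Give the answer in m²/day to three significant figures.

At the plume center C_max = M/(n_e·A·√(4πDt)), so D = M²/(4πt·(n_e·A·C_max)²).
n_e·A·C_max = 0.39 × 49 × 0.022 = 0.4204 kg/m.
D = 7.0²/(4π × 18 × 0.4204²) = 1.23 m²/day.

1.23 m²/day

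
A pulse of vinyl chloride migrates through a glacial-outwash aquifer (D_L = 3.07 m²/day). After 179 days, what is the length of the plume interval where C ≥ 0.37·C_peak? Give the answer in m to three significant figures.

93.5 m

The plume is Gaussian with σ = √(2Dt) = √(2 × 3.07 × 179) = 33.15 m.
C/C_peak = exp(−Δx²/(2σ²)) = 0.37 ⇒ Δx = σ·√(−2 ln 0.37) = 33.15 × 1.410 = 46.74 m.
Width = 2Δx = 93.5 m.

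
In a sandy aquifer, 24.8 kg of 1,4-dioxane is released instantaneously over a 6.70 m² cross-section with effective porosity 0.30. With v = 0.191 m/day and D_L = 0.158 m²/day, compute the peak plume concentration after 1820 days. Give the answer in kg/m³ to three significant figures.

0.205 kg/m³

The peak of an instantaneous 1D plume sits at x = vt; there the Gaussian factor is 1 and C_max = M/(n_e·A·√(4πDt)), where n_e·A is the pore area the mass is dissolved in.
√(4πDt) = √(4π × 0.158 × 1820) = 60.11 m, so C_max = 24.8/(0.30 × 6.70 × 60.11) = 0.205 kg/m³.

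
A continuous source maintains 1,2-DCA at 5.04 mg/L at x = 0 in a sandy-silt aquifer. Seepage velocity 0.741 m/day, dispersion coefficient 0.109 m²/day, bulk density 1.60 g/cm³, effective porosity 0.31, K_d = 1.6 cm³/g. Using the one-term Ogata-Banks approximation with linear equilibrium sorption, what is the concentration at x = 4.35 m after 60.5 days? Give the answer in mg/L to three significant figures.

Retardation factor R = 1 + ρ_b·K_d/n = 1 + 1.60 × 1.6/0.31 = 9.258.
Sorption retards both mechanisms: v_R = v/R = 0.08004 m/day, D_R = D/R = 0.01177 m²/day.
v_R·t = 0.08004 × 60.5 = 4.84242 m; 2√(D_R t) = 1.688 m; argument = (4.35 − 4.84242)/1.688 = -0.2917.
C = C₀ × ½·erfc(-0.2917) = 5.04 × 0.6600 = 3.33 mg/L.

3.33 mg/L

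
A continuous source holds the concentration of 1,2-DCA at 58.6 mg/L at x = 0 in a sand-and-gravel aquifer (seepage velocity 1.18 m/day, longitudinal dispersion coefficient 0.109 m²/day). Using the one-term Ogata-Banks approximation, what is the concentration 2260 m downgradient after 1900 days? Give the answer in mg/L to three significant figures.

For a continuous step input, C/C₀ ≈ ½·erfc((x−vt)/(2√(Dt))).
vt = 1.18 × 1900 = 2242 m and 2√(Dt) = 2√(0.109 × 1900) = 28.78 m.
Argument (x−vt)/(2√(Dt)) = (2260 − 2242)/28.78 = 0.6254; ½·erfc(0.6254) = 0.1882.
C = 58.6 × 0.1882 = 11.0 mg/L.

11.0 mg/L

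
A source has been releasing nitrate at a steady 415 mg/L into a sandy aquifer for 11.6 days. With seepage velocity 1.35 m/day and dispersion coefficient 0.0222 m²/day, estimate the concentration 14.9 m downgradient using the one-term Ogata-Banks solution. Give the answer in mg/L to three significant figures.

355 mg/L

For a continuous step input, C/C₀ ≈ ½·erfc((x−vt)/(2√(Dt))).
vt = 1.35 × 11.6 = 15.66 m and 2√(Dt) = 2√(0.0222 × 11.6) = 1.015 m.
Argument (x−vt)/(2√(Dt)) = (14.9 − 15.66)/1.015 = -0.7488; ½·erfc(-0.7488) = 0.8552.
C = 415 × 0.8552 = 355 mg/L.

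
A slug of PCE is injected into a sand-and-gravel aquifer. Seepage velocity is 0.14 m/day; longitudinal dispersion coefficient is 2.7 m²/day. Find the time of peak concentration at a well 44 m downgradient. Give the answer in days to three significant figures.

For the 1D instantaneous-source solution, setting ∂C/∂t = 0 at fixed x gives v²t² + 2Dt − x² = 0, so t = (√(D² + v²x²) − D)/v².
√(D² + v²x²) = √(2.7² + 0.14² × 44²) = 6.726; v² = 0.0196.
t = (6.726 − 2.7)/0.0196 = 205 days (vs. the pure-advection estimate x/v = 314 d).

205 days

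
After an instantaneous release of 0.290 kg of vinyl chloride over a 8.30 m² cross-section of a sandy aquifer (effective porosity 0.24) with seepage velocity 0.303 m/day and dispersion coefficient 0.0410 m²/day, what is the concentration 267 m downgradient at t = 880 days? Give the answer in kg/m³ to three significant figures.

0.00683 kg/m³

For an instantaneous plane source, C(x,t) = M/(n_e·A·√(4πDt)) · exp(−(x−vt)²/(4Dt)), with n_e·A the pore (flow) area.
Plume center vt = 0.303 × 880 = 266.64 m, so the well at 267 m is 0.36 m downgradient of the peak.
√(4πDt) = 21.29 m, giving peak height M/(n_e·A·√(4πDt)) = 0.290/(0.24 × 8.30 × 21.29) = 0.006838 kg/m³.
(x−vt)²/(4Dt) = (0.36)²/(4 × 0.0410 × 880) = 0.0008980; exp(−0.0008980) = 0.9991.
C = 0.006838 × 0.9991 = 0.00683 kg/m³.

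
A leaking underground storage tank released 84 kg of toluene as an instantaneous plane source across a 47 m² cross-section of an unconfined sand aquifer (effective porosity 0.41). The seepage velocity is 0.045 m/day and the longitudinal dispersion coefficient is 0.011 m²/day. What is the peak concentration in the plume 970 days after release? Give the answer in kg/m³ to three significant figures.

The peak of an instantaneous 1D plume sits at x = vt; there the Gaussian factor is 1 and C_max = M/(n_e·A·√(4πDt)), where n_e·A is the pore area the mass is dissolved in.
√(4πDt) = √(4π × 0.011 × 970) = 11.58 m, so C_max = 84/(0.41 × 47 × 11.58) = 0.376 kg/m³.

0.376 kg/m³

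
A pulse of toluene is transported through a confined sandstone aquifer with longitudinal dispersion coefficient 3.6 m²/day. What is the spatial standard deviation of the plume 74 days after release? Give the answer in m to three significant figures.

23.1 m

Dispersive spreading gives a Gaussian with σ² = 2Dt; advection only shifts the center.
σ = √(2 × 3.6 × 74) = 23.1 m.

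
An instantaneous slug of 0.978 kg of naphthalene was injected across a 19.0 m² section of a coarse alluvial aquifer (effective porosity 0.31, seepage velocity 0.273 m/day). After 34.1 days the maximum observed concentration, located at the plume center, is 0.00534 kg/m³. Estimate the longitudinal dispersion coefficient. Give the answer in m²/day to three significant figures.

2.26 m²/day

At the plume center C_max = M/(n_e·A·√(4πDt)), so D = M²/(4πt·(n_e·A·C_max)²).
n_e·A·C_max = 0.31 × 19.0 × 0.00534 = 0.03145 kg/m.
D = 0.978²/(4π × 34.1 × 0.03145²) = 2.26 m²/day.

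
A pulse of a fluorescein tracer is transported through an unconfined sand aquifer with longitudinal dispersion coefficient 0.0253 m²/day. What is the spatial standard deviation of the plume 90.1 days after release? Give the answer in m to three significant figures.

2.14 m

Dispersive spreading gives a Gaussian with σ² = 2Dt; advection only shifts the center.
σ = √(2 × 0.0253 × 90.1) = 2.14 m.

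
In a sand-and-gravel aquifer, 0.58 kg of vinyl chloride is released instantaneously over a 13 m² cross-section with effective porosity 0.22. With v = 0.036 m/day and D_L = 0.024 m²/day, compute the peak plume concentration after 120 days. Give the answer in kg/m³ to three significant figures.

The peak of an instantaneous 1D plume sits at x = vt; there the Gaussian factor is 1 and C_max = M/(n_e·A·√(4πDt)), where n_e·A is the pore area the mass is dissolved in.
√(4πDt) = √(4π × 0.024 × 120) = 6.016 m, so C_max = 0.58/(0.22 × 13 × 6.016) = 0.0337 kg/m³.

0.0337 kg/m³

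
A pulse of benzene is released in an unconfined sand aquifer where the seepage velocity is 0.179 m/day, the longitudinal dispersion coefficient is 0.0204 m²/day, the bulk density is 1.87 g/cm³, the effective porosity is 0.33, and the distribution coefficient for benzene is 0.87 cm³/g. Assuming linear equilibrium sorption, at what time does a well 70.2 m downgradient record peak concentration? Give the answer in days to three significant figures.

Retardation factor R = 1 + ρ_b·K_d/n = 1 + 1.87 × 0.87/0.33 = 5.930.
Sorption retards both mechanisms: v_R = v/R = 0.03019 m/day, D_R = D/R = 0.003440 m²/day.
Peak time from v_R²t² + 2D_R t − x² = 0: t = (√(D_R² + v_R²x²) − D_R)/v_R².
√(D_R² + v_R²x²) = √(0.003440² + 0.03019² × 70.2²) = 2.119; v_R² = 0.0009114.
t = (2.119 − 0.003440)/0.0009114 = 2320 days.

2320 days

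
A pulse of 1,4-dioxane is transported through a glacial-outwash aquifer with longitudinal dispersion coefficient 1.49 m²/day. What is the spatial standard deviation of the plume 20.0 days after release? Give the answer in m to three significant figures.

Dispersive spreading gives a Gaussian with σ² = 2Dt; advection only shifts the center.
σ = √(2 × 1.49 × 20.0) = 7.72 m.

7.72 m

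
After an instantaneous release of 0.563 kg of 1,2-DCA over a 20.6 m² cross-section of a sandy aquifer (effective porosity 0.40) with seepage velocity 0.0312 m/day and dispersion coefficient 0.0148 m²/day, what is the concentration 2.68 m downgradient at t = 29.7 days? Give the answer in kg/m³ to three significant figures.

0.00506 kg/m³

For an instantaneous plane source, C(x,t) = M/(n_e·A·√(4πDt)) · exp(−(x−vt)²/(4Dt)), with n_e·A the pore (flow) area.
Plume center vt = 0.0312 × 29.7 = 0.92664 m, so the well at 2.68 m is 1.75336 m downgradient of the peak.
√(4πDt) = 2.350 m, giving peak height M/(n_e·A·√(4πDt)) = 0.563/(0.40 × 20.6 × 2.350) = 0.02907 kg/m³.
(x−vt)²/(4Dt) = (1.75336)²/(4 × 0.0148 × 29.7) = 1.748; exp(−1.748) = 0.1741.
C = 0.02907 × 0.1741 = 0.00506 kg/m³.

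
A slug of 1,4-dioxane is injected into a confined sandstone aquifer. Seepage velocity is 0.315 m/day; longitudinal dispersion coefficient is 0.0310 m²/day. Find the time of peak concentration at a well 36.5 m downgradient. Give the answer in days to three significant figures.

For the 1D instantaneous-source solution, setting ∂C/∂t = 0 at fixed x gives v²t² + 2Dt − x² = 0, so t = (√(D² + v²x²) − D)/v².
√(D² + v²x²) = √(0.0310² + 0.315² × 36.5²) = 11.50; v² = 0.099225.
t = (11.50 − 0.0310)/0.099225 = 116 days (vs. the pure-advection estimate x/v = 116 d).

116 days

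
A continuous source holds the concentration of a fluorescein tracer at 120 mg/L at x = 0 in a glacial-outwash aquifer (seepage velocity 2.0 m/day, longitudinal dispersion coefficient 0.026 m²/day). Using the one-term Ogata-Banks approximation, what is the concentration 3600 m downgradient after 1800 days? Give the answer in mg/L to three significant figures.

For a continuous step input, C/C₀ ≈ ½·erfc((x−vt)/(2√(Dt))).
vt = 2.0 × 1800 = 3600 m and 2√(Dt) = 2√(0.026 × 1800) = 13.68 m.
Argument (x−vt)/(2√(Dt)) = (3600 − 3600)/13.68 = 0; ½·erfc(0) = 0.5000.
C = 120 × 0.5000 = 60.0 mg/L.

60.0 mg/L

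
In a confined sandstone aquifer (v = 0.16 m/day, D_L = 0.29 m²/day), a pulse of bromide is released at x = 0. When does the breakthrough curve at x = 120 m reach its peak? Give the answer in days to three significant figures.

For the 1D instantaneous-source solution, setting ∂C/∂t = 0 at fixed x gives v²t² + 2Dt − x² = 0, so t = (√(D² + v²x²) − D)/v².
√(D² + v²x²) = √(0.29² + 0.16² × 120²) = 19.20; v² = 0.0256.
t = (19.20 − 0.29)/0.0256 = 739 days (vs. the pure-advection estimate x/v = 750 d).

739 days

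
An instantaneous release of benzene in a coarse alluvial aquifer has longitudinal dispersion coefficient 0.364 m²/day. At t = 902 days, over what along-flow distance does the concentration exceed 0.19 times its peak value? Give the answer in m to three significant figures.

The plume is Gaussian with σ = √(2Dt) = √(2 × 0.364 × 902) = 25.63 m.
C/C_peak = exp(−Δx²/(2σ²)) = 0.19 ⇒ Δx = σ·√(−2 ln 0.19) = 25.63 × 1.822 = 46.70 m.
Width = 2Δx = 93.4 m.

93.4 m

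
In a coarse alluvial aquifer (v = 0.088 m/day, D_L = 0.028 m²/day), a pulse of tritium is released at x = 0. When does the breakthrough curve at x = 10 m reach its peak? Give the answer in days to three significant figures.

For the 1D instantaneous-source solution, setting ∂C/∂t = 0 at fixed x gives v²t² + 2Dt − x² = 0, so t = (√(D² + v²x²) − D)/v².
√(D² + v²x²) = √(0.028² + 0.088² × 10²) = 0.8804; v² = 0.007744.
t = (0.8804 − 0.028)/0.007744 = 110 days (vs. the pure-advection estimate x/v = 114 d).

110 days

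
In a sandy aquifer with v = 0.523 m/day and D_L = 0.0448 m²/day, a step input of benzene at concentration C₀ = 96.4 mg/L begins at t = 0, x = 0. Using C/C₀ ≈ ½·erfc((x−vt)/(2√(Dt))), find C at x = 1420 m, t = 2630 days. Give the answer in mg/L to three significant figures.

0.180 mg/L

For a continuous step input, C/C₀ ≈ ½·erfc((x−vt)/(2√(Dt))).
vt = 0.523 × 2630 = 1375.49 m and 2√(Dt) = 2√(0.0448 × 2630) = 21.71 m.
Argument (x−vt)/(2√(Dt)) = (1420 − 1375.49)/21.71 = 2.050; ½·erfc(2.050) = 0.001871.
C = 96.4 × 0.001871 = 0.180 mg/L.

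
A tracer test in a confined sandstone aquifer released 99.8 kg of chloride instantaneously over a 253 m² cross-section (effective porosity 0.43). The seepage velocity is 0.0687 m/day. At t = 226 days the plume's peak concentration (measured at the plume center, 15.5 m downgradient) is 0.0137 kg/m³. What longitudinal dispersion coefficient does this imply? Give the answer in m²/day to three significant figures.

1.58 m²/day

At the plume center C_max = M/(n_e·A·√(4πDt)), so D = M²/(4πt·(n_e·A·C_max)²).
n_e·A·C_max = 0.43 × 253 × 0.0137 = 1.490 kg/m.
D = 99.8²/(4π × 226 × 1.490²) = 1.58 m²/day.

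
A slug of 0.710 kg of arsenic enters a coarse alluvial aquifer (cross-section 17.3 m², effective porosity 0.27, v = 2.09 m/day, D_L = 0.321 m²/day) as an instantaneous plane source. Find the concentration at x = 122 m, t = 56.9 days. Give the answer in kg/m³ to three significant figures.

For an instantaneous plane source, C(x,t) = M/(n_e·A·√(4πDt)) · exp(−(x−vt)²/(4Dt)), with n_e·A the pore (flow) area.
Plume center vt = 2.09 × 56.9 = 118.921 m, so the well at 122 m is 3.079 m downgradient of the peak.
√(4πDt) = 15.15 m, giving peak height M/(n_e·A·√(4πDt)) = 0.710/(0.27 × 17.3 × 15.15) = 0.01003 kg/m³.
(x−vt)²/(4Dt) = (3.079)²/(4 × 0.321 × 56.9) = 0.1298; exp(−0.1298) = 0.8783.
C = 0.01003 × 0.8783 = 0.00881 kg/m³.

0.00881 kg/m³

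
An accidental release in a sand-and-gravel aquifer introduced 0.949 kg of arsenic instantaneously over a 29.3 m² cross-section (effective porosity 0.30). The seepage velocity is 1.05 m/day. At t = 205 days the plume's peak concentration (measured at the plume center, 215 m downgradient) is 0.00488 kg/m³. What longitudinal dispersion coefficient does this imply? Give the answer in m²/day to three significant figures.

At the plume center C_max = M/(n_e·A·√(4πDt)), so D = M²/(4πt·(n_e·A·C_max)²).
n_e·A·C_max = 0.30 × 29.3 × 0.00488 = 0.04290 kg/m.
D = 0.949²/(4π × 205 × 0.04290²) = 0.190 m²/day.

0.190 m²/day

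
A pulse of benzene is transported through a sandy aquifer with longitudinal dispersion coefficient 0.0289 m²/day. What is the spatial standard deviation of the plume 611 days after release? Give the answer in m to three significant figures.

Dispersive spreading gives a Gaussian with σ² = 2Dt; advection only shifts the center.
σ = √(2 × 0.0289 × 611) = 5.94 m.

5.94 m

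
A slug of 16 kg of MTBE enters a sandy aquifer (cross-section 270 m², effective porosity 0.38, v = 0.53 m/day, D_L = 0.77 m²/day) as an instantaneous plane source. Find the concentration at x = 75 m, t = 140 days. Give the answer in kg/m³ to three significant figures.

0.00423 kg/m³

For an instantaneous plane source, C(x,t) = M/(n_e·A·√(4πDt)) · exp(−(x−vt)²/(4Dt)), with n_e·A the pore (flow) area.
Plume center vt = 0.53 × 140 = 74.2 m, so the well at 75 m is 0.8 m downgradient of the peak.
√(4πDt) = 36.81 m, giving peak height M/(n_e·A·√(4πDt)) = 16/(0.38 × 270 × 36.81) = 0.004236 kg/m³.
(x−vt)²/(4Dt) = (0.8)²/(4 × 0.77 × 140) = 0.001484; exp(−0.001484) = 0.9985.
C = 0.004236 × 0.9985 = 0.00423 kg/m³.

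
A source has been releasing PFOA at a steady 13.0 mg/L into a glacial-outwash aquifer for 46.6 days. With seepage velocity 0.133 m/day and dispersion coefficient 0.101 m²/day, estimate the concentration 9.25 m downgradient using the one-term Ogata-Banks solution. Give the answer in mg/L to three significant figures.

2.08 mg/L

For a continuous step input, C/C₀ ≈ ½·erfc((x−vt)/(2√(Dt))).
vt = 0.133 × 46.6 = 6.1978 m and 2√(Dt) = 2√(0.101 × 46.6) = 4.339 m.
Argument (x−vt)/(2√(Dt)) = (9.25 − 6.1978)/4.339 = 0.7034; ½·erfc(0.7034) = 0.1599.
C = 13.0 × 0.1599 = 2.08 mg/L.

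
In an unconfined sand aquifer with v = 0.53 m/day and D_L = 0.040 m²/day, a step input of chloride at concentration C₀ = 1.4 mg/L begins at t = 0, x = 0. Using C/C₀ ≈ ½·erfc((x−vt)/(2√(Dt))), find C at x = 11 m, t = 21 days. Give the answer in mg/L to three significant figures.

0.756 mg/L

For a continuous step input, C/C₀ ≈ ½·erfc((x−vt)/(2√(Dt))).
vt = 0.53 × 21 = 11.13 m and 2√(Dt) = 2√(0.040 × 21) = 1.833 m.
Argument (x−vt)/(2√(Dt)) = (11 − 11.13)/1.833 = -0.07092; ½·erfc(-0.07092) = 0.5399.
C = 1.4 × 0.5399 = 0.756 mg/L.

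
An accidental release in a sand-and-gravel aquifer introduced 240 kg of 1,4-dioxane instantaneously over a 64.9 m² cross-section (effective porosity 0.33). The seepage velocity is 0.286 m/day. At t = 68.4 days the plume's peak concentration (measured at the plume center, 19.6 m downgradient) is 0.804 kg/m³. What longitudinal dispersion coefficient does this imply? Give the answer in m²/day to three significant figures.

At the plume center C_max = M/(n_e·A·√(4πDt)), so D = M²/(4πt·(n_e·A·C_max)²).
n_e·A·C_max = 0.33 × 64.9 × 0.804 = 17.22 kg/m.
D = 240²/(4π × 68.4 × 17.22²) = 0.226 m²/day.

0.226 m²/day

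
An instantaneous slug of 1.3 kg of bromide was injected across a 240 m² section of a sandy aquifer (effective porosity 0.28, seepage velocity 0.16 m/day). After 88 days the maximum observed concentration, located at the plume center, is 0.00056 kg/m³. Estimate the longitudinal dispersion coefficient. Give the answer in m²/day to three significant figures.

1.08 m²/day

At the plume center C_max = M/(n_e·A·√(4πDt)), so D = M²/(4πt·(n_e·A·C_max)²).
n_e·A·C_max = 0.28 × 240 × 0.00056 = 0.03763 kg/m.
D = 1.3²/(4π × 88 × 0.03763²) = 1.08 m²/day.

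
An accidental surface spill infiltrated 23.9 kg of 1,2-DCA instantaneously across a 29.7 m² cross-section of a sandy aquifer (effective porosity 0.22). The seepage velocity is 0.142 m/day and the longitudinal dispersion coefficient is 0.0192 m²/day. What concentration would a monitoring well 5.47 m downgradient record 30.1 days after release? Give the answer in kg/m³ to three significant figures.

0.731 kg/m³

For an instantaneous plane source, C(x,t) = M/(n_e·A·√(4πDt)) · exp(−(x−vt)²/(4Dt)), with n_e·A the pore (flow) area.
Plume center vt = 0.142 × 30.1 = 4.2742 m, so the well at 5.47 m is 1.1958 m downgradient of the peak.
√(4πDt) = 2.695 m, giving peak height M/(n_e·A·√(4πDt)) = 23.9/(0.22 × 29.7 × 2.695) = 1.357 kg/m³.
(x−vt)²/(4Dt) = (1.1958)²/(4 × 0.0192 × 30.1) = 0.6186; exp(−0.6186) = 0.5387.
C = 1.357 × 0.5387 = 0.731 kg/m³.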